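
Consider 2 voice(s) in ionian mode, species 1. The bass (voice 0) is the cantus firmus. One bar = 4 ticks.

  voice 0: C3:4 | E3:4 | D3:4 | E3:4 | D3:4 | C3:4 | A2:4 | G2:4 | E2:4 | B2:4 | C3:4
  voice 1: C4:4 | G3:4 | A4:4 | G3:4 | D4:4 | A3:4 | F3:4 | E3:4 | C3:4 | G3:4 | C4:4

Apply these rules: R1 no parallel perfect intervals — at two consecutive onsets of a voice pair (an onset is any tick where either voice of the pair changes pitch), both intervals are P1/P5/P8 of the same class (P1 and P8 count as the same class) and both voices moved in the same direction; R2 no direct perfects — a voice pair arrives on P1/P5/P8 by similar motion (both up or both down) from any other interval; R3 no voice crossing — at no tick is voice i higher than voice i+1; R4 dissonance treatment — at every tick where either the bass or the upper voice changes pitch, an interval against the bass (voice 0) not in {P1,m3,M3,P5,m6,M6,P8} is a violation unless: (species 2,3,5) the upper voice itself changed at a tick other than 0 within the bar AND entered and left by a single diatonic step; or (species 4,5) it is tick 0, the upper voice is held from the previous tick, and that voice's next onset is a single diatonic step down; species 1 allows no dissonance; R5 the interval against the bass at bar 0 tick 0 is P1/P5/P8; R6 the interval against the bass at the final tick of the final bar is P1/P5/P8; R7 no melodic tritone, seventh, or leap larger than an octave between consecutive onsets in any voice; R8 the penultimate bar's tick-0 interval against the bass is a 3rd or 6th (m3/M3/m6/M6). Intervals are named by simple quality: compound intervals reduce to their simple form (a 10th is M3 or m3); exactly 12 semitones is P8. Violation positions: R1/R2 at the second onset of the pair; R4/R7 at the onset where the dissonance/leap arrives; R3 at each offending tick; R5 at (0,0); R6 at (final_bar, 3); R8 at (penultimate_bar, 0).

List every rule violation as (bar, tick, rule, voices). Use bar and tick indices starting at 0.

(2, 0, R7, (1,))
(3, 0, R7, (1,))
(10, 0, R2, (0, 1))

bar 0: v0=C3 v1=C4 downbeat P8
bar 1: v0=E3 v1=G3 downbeat m3
bar 2: v0=D3 v1=A4 downbeat P5
bar 3: v0=E3 v1=G3 downbeat m3
bar 4: v0=D3 v1=D4 downbeat P8
bar 5: v0=C3 v1=A3 downbeat M6
bar 6: v0=A2 v1=F3 downbeat m6
bar 7: v0=G2 v1=E3 downbeat M6
bar 8: v0=E2 v1=C3 downbeat m6
bar 9: v0=B2 v1=G3 downbeat m6
bar 10: v0=C3 v1=C4 downbeat P8
  -> R7 @ bar 2 tick 0 v(1,): G3->A4 leap 14st
  -> R7 @ bar 3 tick 0 v(1,): A4->G3 leap 14st
  -> R2 @ bar 10 tick 0 v(0, 1): B2/G3 m6 -> C3/C4 P8 similar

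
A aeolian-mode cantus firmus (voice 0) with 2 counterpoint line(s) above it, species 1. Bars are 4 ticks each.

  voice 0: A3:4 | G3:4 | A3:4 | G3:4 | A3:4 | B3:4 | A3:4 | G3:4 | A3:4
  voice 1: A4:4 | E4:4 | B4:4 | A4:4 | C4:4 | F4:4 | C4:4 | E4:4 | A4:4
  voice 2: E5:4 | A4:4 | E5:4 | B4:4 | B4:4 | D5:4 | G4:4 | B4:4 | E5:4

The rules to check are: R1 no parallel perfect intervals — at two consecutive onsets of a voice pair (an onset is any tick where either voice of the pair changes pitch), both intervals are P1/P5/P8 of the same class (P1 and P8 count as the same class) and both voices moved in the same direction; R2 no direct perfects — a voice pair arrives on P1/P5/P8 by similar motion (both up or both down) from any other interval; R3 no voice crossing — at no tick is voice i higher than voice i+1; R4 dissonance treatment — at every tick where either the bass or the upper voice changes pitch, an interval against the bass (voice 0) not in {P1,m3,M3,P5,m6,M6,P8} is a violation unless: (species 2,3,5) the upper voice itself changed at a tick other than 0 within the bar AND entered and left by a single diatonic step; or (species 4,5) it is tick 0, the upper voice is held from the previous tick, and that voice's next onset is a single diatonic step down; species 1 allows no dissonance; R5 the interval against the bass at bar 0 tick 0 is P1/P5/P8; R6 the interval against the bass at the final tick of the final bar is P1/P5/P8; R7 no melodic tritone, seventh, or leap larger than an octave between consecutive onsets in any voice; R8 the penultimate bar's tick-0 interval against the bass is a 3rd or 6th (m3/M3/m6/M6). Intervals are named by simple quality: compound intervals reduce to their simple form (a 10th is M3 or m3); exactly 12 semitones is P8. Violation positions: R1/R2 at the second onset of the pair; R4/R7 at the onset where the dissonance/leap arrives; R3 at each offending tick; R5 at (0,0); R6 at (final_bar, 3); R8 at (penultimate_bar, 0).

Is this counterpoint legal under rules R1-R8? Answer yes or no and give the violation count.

bar 0: v0=A3 v1=A4 v2=E5 (P5)
bar 1: v0=G3 v1=E4 v2=A4 (M2)
bar 2: v0=A3 v1=B4 v2=E5 (P5)
bar 3: v0=G3 v1=A4 v2=B4 (M3)
bar 4: v0=A3 v1=C4 v2=B4 (M2)
bar 5: v0=B3 v1=F4 v2=D5 (m3)
bar 6: v0=A3 v1=C4 v2=G4 (m7)
bar 7: v0=G3 v1=E4 v2=B4 (M3)
bar 8: v0=A3 v1=A4 v2=E5 (P5)
  R4 @ bar1.0: G3/A4 M2 untreated
  R2 @ bar2.0: G3/A4 M2 -> A3/E5 P5 similar
  R4 @ bar2.0: A3/B4 M2 untreated
  R4 @ bar3.0: G3/A4 M2 untreated
  R4 @ bar4.0: A3/B4 M2 untreated
  R4 @ bar5.0: B3/F4 TT untreated
  R2 @ bar6.0: F4/D5 M6 -> C4/G4 P5 similar
  R4 @ bar6.0: A3/G4 m7 untreated
  R1 @ bar7.0: C4/G4 P5 -> E4/B4 P5 similar
  R1 @ bar8.0: E4/B4 P5 -> A4/E5 P5 similar
  R2 @ bar8.0: G3/E4 M6 -> A3/A4 P8 similar
  R2 @ bar8.0: G3/B4 M3 -> A3/E5 P5 similar

No (12 violations)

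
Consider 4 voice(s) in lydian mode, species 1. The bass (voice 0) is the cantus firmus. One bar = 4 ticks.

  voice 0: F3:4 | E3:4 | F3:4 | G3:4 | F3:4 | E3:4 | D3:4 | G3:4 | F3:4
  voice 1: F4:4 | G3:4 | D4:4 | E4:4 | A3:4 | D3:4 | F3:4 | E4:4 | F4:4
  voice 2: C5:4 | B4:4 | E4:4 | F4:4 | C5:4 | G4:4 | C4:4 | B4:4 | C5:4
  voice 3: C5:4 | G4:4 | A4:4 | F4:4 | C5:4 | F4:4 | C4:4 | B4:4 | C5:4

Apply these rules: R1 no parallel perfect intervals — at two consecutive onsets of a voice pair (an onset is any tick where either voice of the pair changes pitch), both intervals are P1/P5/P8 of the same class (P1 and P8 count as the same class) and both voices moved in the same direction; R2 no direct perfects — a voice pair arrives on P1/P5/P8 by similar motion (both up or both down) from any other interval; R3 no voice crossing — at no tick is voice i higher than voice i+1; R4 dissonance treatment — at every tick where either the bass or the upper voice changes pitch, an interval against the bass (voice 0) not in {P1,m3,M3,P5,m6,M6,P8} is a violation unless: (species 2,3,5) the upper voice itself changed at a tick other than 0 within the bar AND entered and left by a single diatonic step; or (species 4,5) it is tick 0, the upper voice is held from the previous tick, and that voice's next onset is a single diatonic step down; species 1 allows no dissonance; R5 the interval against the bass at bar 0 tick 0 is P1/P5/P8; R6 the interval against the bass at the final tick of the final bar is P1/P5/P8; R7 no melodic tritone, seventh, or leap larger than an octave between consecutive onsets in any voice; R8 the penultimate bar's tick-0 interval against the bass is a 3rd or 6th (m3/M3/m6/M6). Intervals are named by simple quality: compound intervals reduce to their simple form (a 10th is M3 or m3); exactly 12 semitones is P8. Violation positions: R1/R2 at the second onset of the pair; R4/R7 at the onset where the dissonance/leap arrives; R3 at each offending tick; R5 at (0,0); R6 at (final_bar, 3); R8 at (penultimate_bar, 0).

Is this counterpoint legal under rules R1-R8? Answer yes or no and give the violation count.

No (34 violations)

bar 0: v0=F3 v1=F4 v2=C5 v3=C5 (P5)
bar 1: v0=E3 v1=G3 v2=B4 v3=G4 (m3)
bar 2: v0=F3 v1=D4 v2=E4 v3=A4 (M3)
bar 3: v0=G3 v1=E4 v2=F4 v3=F4 (m7)
bar 4: v0=F3 v1=A3 v2=C5 v3=C5 (P5)
bar 5: v0=E3 v1=D3 v2=G4 v3=F4 (m2)
bar 6: v0=D3 v1=F3 v2=C4 v3=C4 (m7)
bar 7: v0=G3 v1=E4 v2=B4 v3=B4 (M3)
bar 8: v0=F3 v1=F4 v2=C5 v3=C5 (P5)
  R1 @ bar1.0: F3/C5 P5 -> E3/B4 P5 similar
  R2 @ bar1.0: F4/C5 P5 -> G3/G4 P8 similar
  R3 @ bar1.0: B4 above G4
  R7 @ bar1.0: F4->G3 leap 10st
  R3 @ bar1.1: B4 above G4
  R3 @ bar1.2: B4 above G4
  R3 @ bar1.3: B4 above G4
  R2 @ bar2.0: G3/G4 P8 -> D4/A4 P5 similar
  R4 @ bar2.0: F3/E4 M7 untreated
  R4 @ bar3.0: G3/F4 m7 untreated
  R4 @ bar3.0: G3/F4 m7 untreated
  R1 @ bar4.0: F4/F4 P1 -> C5/C5 P1 similar
  R3 @ bar5.0: E3 above D3
  R3 @ bar5.0: G4 above F4
  R4 @ bar5.0: E3/D3 M2 untreated
  R4 @ bar5.0: E3/F4 m2 untreated
  R3 @ bar5.1: E3 above D3
  R3 @ bar5.1: G4 above F4
  R3 @ bar5.2: E3 above D3
  R3 @ bar5.2: G4 above F4
  R3 @ bar5.3: E3 above D3
  R3 @ bar5.3: G4 above F4
  R2 @ bar6.0: G4/F4 M2 -> C4/C4 P1 similar
  R4 @ bar6.0: D3/C4 m7 untreated
  R4 @ bar6.0: D3/C4 m7 untreated
  R1 @ bar7.0: F3/C4 P5 -> E4/B4 P5 similar
  R1 @ bar7.0: F3/C4 P5 -> E4/B4 P5 similar
  R1 @ bar7.0: C4/C4 P1 -> B4/B4 P1 similar
  R7 @ bar7.0: F3->E4 leap 11st
  R7 @ bar7.0: C4->B4 leap 11st
  R7 @ bar7.0: C4->B4 leap 11st
  R1 @ bar8.0: E4/B4 P5 -> F4/C5 P5 similar
  R1 @ bar8.0: E4/B4 P5 -> F4/C5 P5 similar
  R1 @ bar8.0: B4/B4 P1 -> C5/C5 P1 similar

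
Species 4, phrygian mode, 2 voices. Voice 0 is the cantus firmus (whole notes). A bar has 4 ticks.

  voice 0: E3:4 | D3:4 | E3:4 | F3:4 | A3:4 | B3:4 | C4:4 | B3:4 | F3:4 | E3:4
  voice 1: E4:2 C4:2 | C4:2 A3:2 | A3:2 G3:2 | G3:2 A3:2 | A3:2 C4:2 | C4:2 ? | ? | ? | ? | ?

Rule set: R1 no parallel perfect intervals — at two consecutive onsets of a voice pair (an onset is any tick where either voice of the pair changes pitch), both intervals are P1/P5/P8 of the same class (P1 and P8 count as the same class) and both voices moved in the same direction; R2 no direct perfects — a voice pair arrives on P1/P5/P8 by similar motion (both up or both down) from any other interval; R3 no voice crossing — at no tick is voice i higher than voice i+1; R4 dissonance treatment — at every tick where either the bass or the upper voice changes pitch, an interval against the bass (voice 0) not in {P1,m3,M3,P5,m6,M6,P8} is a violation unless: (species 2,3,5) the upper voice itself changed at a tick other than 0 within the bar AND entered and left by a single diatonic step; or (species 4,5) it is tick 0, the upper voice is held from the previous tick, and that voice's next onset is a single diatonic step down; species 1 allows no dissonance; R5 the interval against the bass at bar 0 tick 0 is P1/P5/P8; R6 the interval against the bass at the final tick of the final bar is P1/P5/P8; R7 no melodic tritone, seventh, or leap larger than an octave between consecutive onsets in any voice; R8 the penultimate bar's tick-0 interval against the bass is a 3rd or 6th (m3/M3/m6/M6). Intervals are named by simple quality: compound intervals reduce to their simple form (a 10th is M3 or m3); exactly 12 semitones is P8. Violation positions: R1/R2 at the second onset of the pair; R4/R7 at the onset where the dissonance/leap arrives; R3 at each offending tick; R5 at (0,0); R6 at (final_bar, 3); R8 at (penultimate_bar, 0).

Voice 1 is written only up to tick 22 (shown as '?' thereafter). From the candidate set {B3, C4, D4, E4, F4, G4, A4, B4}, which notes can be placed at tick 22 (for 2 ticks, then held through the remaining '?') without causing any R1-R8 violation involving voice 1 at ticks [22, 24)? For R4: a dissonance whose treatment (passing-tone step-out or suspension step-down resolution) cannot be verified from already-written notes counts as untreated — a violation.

{B3, C4, D4, G4}

B3: legal
C4: legal
D4: legal
E4: violates R4
F4: violates R4
G4: legal
A4: violates R4
B4: violates R7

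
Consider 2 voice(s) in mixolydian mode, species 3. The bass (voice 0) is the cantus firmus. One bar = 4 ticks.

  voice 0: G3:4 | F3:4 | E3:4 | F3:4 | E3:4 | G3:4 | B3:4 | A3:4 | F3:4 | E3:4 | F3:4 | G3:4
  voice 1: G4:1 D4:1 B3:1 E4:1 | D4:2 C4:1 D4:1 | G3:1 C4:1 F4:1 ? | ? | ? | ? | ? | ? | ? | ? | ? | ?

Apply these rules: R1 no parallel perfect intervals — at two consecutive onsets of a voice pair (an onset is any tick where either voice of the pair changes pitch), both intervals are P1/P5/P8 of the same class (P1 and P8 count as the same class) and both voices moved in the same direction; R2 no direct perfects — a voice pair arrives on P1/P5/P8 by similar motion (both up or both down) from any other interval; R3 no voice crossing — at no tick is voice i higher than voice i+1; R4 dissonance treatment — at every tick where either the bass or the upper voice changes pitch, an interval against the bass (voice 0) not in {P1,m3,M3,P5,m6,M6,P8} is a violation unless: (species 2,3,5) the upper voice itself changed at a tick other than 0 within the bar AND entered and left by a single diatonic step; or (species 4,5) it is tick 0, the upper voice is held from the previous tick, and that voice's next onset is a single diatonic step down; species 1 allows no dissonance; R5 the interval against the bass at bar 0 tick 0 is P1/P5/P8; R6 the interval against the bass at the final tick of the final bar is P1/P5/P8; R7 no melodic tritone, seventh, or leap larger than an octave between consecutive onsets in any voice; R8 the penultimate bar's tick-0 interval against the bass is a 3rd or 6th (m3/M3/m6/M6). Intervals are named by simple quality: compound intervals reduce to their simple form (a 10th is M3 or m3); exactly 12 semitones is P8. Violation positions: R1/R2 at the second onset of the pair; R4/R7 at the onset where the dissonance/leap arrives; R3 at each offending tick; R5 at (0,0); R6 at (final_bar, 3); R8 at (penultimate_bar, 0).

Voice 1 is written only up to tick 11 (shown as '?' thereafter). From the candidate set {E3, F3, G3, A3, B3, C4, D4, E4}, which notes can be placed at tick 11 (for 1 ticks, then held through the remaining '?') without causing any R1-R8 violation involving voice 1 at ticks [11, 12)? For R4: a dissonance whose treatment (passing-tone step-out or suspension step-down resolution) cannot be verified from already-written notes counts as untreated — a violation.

E3: violates R7
F3: violates R4
G3: violates R7
A3: violates R4
B3: violates R7
C4: legal
D4: violates R4
E4: legal

{C4, E4}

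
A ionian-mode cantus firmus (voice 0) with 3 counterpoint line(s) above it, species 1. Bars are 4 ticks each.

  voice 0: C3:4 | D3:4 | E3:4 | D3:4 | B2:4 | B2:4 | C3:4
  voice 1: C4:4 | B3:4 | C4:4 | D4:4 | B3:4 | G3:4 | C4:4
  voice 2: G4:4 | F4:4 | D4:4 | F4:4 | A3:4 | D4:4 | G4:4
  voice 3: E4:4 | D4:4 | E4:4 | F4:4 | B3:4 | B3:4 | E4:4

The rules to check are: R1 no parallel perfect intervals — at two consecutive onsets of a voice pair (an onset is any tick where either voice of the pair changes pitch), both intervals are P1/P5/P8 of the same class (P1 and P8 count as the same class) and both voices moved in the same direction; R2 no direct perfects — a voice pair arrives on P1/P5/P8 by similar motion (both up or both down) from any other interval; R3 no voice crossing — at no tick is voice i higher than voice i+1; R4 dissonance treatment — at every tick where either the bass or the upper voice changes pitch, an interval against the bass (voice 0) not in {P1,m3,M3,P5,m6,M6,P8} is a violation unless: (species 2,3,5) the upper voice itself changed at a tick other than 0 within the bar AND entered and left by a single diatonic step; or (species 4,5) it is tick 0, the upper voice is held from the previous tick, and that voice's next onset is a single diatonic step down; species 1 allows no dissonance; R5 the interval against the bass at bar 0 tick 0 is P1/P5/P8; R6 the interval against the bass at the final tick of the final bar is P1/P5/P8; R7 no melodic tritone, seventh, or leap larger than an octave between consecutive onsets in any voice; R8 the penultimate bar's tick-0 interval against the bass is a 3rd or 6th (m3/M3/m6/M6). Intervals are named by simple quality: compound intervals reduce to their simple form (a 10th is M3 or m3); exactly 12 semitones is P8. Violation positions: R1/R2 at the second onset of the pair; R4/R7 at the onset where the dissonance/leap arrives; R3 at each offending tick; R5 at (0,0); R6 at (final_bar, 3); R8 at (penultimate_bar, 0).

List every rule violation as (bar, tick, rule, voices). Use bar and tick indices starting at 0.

(0, 0, R3, (2, 3))
(0, 0, R5, (0, 3))
(0, 1, R3, (2, 3))
(0, 2, R3, (2, 3))
(0, 3, R3, (2, 3))
(1, 0, R3, (2, 3))
(1, 1, R3, (2, 3))
(1, 2, R3, (2, 3))
(1, 3, R3, (2, 3))
(2, 0, R1, (0, 3))
(2, 0, R4, (0, 2))
(3, 0, R2, (2, 3))
(4, 0, R1, (0, 1))
(4, 0, R2, (0, 3))
(4, 0, R2, (1, 3))
(4, 0, R3, (1, 2))
(4, 0, R4, (0, 2))
(4, 0, R7, (3,))
(4, 1, R3, (1, 2))
(4, 2, R3, (1, 2))
(4, 3, R3, (1, 2))
(5, 0, R3, (2, 3))
(5, 0, R8, (0, 3))
(5, 1, R3, (2, 3))
(5, 2, R3, (2, 3))
(5, 3, R3, (2, 3))
(6, 0, R1, (1, 2))
(6, 0, R2, (0, 1))
(6, 0, R2, (0, 2))
(6, 0, R3, (2, 3))
(6, 1, R3, (2, 3))
(6, 2, R3, (2, 3))
(6, 3, R3, (2, 3))
(6, 3, R6, (0, 3))

bar 0: v0=C3 v1=C4 v2=G4 v3=E4 downbeat M3
bar 1: v0=D3 v1=B3 v2=F4 v3=D4 downbeat P8
bar 2: v0=E3 v1=C4 v2=D4 v3=E4 downbeat P8
bar 3: v0=D3 v1=D4 v2=F4 v3=F4 downbeat m3
bar 4: v0=B2 v1=B3 v2=A3 v3=B3 downbeat P8
bar 5: v0=B2 v1=G3 v2=D4 v3=B3 downbeat P8
bar 6: v0=C3 v1=C4 v2=G4 v3=E4 downbeat M3
  -> R3 @ bar 0 tick 0 v(2, 3): G4 above E4
  -> R5 @ bar 0 tick 0 v(0, 3): opens on M3
  -> R3 @ bar 0 tick 1 v(2, 3): G4 above E4
  -> R3 @ bar 0 tick 2 v(2, 3): G4 above E4
  -> R3 @ bar 0 tick 3 v(2, 3): G4 above E4
  -> R3 @ bar 1 tick 0 v(2, 3): F4 above D4
  -> R3 @ bar 1 tick 1 v(2, 3): F4 above D4
  -> R3 @ bar 1 tick 2 v(2, 3): F4 above D4
  -> R3 @ bar 1 tick 3 v(2, 3): F4 above D4
  -> R1 @ bar 2 tick 0 v(0, 3): D3/D4 P8 -> E3/E4 P8 similar
  -> R4 @ bar 2 tick 0 v(0, 2): E3/D4 m7 untreated
  -> R2 @ bar 3 tick 0 v(2, 3): D4/E4 M2 -> F4/F4 P1 similar
  -> R1 @ bar 4 tick 0 v(0, 1): D3/D4 P8 -> B2/B3 P8 similar
  -> R2 @ bar 4 tick 0 v(0, 3): D3/F4 m3 -> B2/B3 P8 similar
  -> R2 @ bar 4 tick 0 v(1, 3): D4/F4 m3 -> B3/B3 P1 similar
  -> R3 @ bar 4 tick 0 v(1, 2): B3 above A3
  -> R4 @ bar 4 tick 0 v(0, 2): B2/A3 m7 untreated
  -> R7 @ bar 4 tick 0 v(3,): F4->B3 leap 6st
  -> R3 @ bar 4 tick 1 v(1, 2): B3 above A3
  -> R3 @ bar 4 tick 2 v(1, 2): B3 above A3
  -> R3 @ bar 4 tick 3 v(1, 2): B3 above A3
  -> R3 @ bar 5 tick 0 v(2, 3): D4 above B3
  -> R8 @ bar 5 tick 0 v(0, 3): penult P8 not 3rd/6th
  -> R3 @ bar 5 tick 1 v(2, 3): D4 above B3
  -> R3 @ bar 5 tick 2 v(2, 3): D4 above B3
  -> R3 @ bar 5 tick 3 v(2, 3): D4 above B3
  -> R1 @ bar 6 tick 0 v(1, 2): G3/D4 P5 -> C4/G4 P5 similar
  -> R2 @ bar 6 tick 0 v(0, 1): B2/G3 m6 -> C3/C4 P8 similar
  -> R2 @ bar 6 tick 0 v(0, 2): B2/D4 m3 -> C3/G4 P5 similar
  -> R3 @ bar 6 tick 0 v(2, 3): G4 above E4
  -> R3 @ bar 6 tick 1 v(2, 3): G4 above E4
  -> R3 @ bar 6 tick 2 v(2, 3): G4 above E4
  -> R3 @ bar 6 tick 3 v(2, 3): G4 above E4
  -> R6 @ bar 6 tick 3 v(0, 3): closes on M3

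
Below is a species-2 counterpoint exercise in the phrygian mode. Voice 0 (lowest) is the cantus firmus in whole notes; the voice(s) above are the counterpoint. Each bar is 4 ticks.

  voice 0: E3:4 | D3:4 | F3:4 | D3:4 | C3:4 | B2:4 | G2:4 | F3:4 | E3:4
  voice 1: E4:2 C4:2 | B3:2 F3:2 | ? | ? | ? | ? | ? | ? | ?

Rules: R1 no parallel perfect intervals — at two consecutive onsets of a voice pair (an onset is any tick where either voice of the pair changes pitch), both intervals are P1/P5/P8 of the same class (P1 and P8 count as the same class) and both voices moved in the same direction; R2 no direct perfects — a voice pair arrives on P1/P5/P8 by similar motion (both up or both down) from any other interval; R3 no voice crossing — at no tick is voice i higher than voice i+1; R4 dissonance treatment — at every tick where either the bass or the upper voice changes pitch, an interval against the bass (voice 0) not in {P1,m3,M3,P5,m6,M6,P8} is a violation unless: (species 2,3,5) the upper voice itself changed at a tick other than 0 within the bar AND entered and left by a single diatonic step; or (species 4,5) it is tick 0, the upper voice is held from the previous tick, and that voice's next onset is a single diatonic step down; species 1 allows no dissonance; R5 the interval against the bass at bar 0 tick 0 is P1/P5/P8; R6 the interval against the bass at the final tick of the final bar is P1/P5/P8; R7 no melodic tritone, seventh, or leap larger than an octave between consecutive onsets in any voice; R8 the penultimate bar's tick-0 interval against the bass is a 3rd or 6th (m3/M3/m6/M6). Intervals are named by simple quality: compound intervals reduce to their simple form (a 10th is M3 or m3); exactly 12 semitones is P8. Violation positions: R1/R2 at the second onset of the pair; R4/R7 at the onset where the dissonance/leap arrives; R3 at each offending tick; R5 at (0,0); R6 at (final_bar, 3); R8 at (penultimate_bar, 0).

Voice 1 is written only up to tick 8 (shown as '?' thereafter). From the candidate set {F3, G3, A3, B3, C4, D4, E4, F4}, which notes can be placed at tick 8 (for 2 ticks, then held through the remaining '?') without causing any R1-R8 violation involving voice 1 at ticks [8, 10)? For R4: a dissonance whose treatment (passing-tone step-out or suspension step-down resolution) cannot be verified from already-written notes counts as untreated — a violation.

{A3, D4, F3}

F3: legal
G3: violates R4
A3: legal
B3: violates R4,R7
C4: violates R2
D4: legal
E4: violates R4,R7
F4: violates R2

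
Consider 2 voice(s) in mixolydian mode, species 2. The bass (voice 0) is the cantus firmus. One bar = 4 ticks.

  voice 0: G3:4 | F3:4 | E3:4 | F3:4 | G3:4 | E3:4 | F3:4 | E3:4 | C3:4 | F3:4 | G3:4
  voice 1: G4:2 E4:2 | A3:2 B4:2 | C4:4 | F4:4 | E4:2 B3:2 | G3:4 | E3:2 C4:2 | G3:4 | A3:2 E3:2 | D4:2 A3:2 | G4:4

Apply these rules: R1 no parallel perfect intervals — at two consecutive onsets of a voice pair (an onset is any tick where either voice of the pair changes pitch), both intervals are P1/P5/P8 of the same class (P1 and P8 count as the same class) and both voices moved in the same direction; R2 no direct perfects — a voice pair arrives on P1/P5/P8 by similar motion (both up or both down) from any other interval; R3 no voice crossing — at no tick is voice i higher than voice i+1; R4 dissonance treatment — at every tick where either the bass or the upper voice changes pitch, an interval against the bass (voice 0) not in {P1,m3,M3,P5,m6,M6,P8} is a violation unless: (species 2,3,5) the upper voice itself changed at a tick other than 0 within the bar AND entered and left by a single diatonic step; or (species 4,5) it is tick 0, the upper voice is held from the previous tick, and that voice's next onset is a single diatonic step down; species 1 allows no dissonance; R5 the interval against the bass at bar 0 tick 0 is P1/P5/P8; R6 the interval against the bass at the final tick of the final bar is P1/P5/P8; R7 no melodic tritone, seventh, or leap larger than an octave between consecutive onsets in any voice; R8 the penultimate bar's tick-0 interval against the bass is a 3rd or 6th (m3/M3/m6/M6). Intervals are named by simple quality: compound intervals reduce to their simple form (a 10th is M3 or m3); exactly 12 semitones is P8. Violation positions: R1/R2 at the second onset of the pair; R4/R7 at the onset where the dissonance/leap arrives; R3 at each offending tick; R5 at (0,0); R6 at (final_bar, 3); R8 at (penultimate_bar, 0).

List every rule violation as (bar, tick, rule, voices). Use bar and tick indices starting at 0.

(1, 2, R4, (0, 1))
(1, 2, R7, (1,))
(2, 0, R7, (1,))
(3, 0, R2, (0, 1))
(6, 0, R3, (0, 1))
(6, 0, R4, (0, 1))
(6, 1, R3, (0, 1))
(9, 0, R7, (1,))
(10, 0, R2, (0, 1))
(10, 0, R7, (1,))

bar 0: v0=G3 v1=G4 downbeat P8
bar 1: v0=F3 v1=A3 downbeat M3
bar 2: v0=E3 v1=C4 downbeat m6
bar 3: v0=F3 v1=F4 downbeat P8
bar 4: v0=G3 v1=E4 downbeat M6
bar 5: v0=E3 v1=G3 downbeat m3
bar 6: v0=F3 v1=E3 downbeat m2
bar 7: v0=E3 v1=G3 downbeat m3
bar 8: v0=C3 v1=A3 downbeat M6
bar 9: v0=F3 v1=D4 downbeat M6
bar 10: v0=G3 v1=G4 downbeat P8
  -> R4 @ bar 1 tick 2 v(0, 1): F3/B4 TT untreated
  -> R7 @ bar 1 tick 2 v(1,): A3->B4 leap 14st
  -> R7 @ bar 2 tick 0 v(1,): B4->C4 leap 11st
  -> R2 @ bar 3 tick 0 v(0, 1): E3/C4 m6 -> F3/F4 P8 similar
  -> R3 @ bar 6 tick 0 v(0, 1): F3 above E3
  -> R4 @ bar 6 tick 0 v(0, 1): F3/E3 m2 untreated
  -> R3 @ bar 6 tick 1 v(0, 1): F3 above E3
  -> R7 @ bar 9 tick 0 v(1,): E3->D4 leap 10st
  -> R2 @ bar 10 tick 0 v(0, 1): F3/A3 M3 -> G3/G4 P8 similar
  -> R7 @ bar 10 tick 0 v(1,): A3->G4 leap 10st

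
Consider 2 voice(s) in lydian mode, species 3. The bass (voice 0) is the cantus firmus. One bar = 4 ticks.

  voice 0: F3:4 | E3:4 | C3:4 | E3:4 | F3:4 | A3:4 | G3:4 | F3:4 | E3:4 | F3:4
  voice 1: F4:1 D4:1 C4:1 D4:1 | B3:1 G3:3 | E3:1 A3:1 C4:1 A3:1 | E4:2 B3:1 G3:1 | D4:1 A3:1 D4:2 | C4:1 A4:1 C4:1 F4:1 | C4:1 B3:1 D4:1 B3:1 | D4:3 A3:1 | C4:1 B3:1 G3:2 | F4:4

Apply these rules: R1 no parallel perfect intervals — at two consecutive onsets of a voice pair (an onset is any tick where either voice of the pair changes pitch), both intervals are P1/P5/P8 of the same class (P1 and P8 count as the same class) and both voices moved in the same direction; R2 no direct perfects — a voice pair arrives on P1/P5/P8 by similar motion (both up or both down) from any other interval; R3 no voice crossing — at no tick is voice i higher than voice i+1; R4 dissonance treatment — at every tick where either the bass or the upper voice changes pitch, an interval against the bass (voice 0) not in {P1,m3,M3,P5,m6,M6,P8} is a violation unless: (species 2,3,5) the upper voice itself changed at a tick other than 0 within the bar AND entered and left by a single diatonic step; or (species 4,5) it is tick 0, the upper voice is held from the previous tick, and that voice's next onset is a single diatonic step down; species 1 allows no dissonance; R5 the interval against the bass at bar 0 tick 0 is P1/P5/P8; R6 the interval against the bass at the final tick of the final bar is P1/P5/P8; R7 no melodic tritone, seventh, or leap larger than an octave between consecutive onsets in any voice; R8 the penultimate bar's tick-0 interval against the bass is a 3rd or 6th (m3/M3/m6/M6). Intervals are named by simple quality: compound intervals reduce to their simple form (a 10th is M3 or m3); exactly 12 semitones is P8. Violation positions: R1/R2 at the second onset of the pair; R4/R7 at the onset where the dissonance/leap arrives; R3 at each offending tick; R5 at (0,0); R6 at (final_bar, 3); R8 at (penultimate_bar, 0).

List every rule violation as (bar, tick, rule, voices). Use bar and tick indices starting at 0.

(1, 0, R2, (0, 1))
(3, 0, R2, (0, 1))
(6, 0, R4, (0, 1))
(9, 0, R2, (0, 1))
(9, 0, R7, (1,))

bar 0: v0=F3 v1=F4 downbeat P8
bar 1: v0=E3 v1=B3 downbeat P5
bar 2: v0=C3 v1=E3 downbeat M3
bar 3: v0=E3 v1=E4 downbeat P8
bar 4: v0=F3 v1=D4 downbeat M6
bar 5: v0=A3 v1=C4 downbeat m3
bar 6: v0=G3 v1=C4 downbeat P4
bar 7: v0=F3 v1=D4 downbeat M6
bar 8: v0=E3 v1=C4 downbeat m6
bar 9: v0=F3 v1=F4 downbeat P8
  -> R2 @ bar 1 tick 0 v(0, 1): F3/D4 M6 -> E3/B3 P5 similar
  -> R2 @ bar 3 tick 0 v(0, 1): C3/A3 M6 -> E3/E4 P8 similar
  -> R4 @ bar 6 tick 0 v(0, 1): G3/C4 P4 untreated
  -> R2 @ bar 9 tick 0 v(0, 1): E3/G3 m3 -> F3/F4 P8 similar
  -> R7 @ bar 9 tick 0 v(1,): G3->F4 leap 10st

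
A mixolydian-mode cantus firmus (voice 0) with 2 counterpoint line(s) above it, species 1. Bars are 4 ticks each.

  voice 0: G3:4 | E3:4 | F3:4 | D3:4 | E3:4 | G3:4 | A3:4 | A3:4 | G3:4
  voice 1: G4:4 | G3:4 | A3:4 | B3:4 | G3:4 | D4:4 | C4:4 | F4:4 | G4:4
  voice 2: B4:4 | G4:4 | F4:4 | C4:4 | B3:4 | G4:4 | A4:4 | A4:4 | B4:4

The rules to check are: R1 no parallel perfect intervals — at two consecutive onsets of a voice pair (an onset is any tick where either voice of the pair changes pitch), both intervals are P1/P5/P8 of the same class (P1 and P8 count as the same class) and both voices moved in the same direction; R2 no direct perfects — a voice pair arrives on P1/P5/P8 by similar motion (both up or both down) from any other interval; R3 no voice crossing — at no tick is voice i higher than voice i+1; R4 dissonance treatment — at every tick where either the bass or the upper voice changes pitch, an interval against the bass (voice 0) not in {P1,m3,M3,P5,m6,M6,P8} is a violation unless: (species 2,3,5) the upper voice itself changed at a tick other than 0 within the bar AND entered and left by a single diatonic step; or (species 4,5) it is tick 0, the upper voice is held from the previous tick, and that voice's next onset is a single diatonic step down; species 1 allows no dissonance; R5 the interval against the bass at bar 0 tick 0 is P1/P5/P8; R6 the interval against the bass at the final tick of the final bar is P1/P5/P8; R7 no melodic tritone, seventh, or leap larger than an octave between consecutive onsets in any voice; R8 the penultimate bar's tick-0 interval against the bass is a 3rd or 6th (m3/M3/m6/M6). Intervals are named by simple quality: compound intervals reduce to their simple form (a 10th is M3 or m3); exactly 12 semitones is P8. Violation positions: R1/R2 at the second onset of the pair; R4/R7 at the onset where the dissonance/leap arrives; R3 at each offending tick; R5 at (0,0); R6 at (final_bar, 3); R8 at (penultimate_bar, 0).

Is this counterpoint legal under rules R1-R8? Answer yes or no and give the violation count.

No (8 violations)

bar 0: v0=G3 v1=G4 v2=B4 (M3)
bar 1: v0=E3 v1=G3 v2=G4 (m3)
bar 2: v0=F3 v1=A3 v2=F4 (P8)
bar 3: v0=D3 v1=B3 v2=C4 (m7)
bar 4: v0=E3 v1=G3 v2=B3 (P5)
bar 5: v0=G3 v1=D4 v2=G4 (P8)
bar 6: v0=A3 v1=C4 v2=A4 (P8)
bar 7: v0=A3 v1=F4 v2=A4 (P8)
bar 8: v0=G3 v1=G4 v2=B4 (M3)
  R5 @ bar0.0: opens on M3
  R2 @ bar1.0: G4/B4 M3 -> G3/G4 P8 similar
  R4 @ bar3.0: D3/C4 m7 untreated
  R2 @ bar5.0: E3/G3 m3 -> G3/D4 P5 similar
  R2 @ bar5.0: E3/B3 P5 -> G3/G4 P8 similar
  R1 @ bar6.0: G3/G4 P8 -> A3/A4 P8 similar
  R8 @ bar7.0: penult P8 not 3rd/6th
  R6 @ bar8.3: closes on M3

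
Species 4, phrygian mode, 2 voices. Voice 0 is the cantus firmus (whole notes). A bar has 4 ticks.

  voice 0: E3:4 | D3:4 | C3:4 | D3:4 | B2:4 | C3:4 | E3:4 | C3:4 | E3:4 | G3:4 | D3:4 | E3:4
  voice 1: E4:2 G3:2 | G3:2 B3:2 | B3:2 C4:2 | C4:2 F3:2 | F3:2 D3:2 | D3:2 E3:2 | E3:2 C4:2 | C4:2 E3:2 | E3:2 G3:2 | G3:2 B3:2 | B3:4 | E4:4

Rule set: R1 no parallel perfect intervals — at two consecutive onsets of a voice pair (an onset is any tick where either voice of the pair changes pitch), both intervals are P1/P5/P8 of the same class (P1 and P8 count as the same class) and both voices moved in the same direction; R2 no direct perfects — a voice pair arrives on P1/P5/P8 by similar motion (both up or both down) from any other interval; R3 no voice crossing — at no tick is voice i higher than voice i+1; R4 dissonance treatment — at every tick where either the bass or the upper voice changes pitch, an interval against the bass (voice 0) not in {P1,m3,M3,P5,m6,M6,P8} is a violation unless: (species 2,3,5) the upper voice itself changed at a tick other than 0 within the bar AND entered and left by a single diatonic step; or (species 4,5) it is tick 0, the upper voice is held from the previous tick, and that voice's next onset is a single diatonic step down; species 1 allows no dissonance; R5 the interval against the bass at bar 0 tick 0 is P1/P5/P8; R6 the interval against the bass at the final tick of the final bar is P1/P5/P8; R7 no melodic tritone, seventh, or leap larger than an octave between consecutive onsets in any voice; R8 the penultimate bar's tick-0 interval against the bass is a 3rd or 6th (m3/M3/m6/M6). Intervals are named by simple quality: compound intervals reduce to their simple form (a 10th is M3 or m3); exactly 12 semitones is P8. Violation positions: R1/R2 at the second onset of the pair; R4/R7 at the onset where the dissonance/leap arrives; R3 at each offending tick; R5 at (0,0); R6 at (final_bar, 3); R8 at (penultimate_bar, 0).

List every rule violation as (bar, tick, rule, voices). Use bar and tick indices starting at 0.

bar 0: v0=E3 v1=E4 downbeat P8
bar 1: v0=D3 v1=G3 downbeat P4
bar 2: v0=C3 v1=B3 downbeat M7
bar 3: v0=D3 v1=C4 downbeat m7
bar 4: v0=B2 v1=F3 downbeat TT
bar 5: v0=C3 v1=D3 downbeat M2
bar 6: v0=E3 v1=E3 downbeat P1
bar 7: v0=C3 v1=C4 downbeat P8
bar 8: v0=E3 v1=E3 downbeat P1
bar 9: v0=G3 v1=G3 downbeat P1
bar 10: v0=D3 v1=B3 downbeat M6
bar 11: v0=E3 v1=E4 downbeat P8
  -> R4 @ bar 1 tick 0 v(0, 1): D3/G3 P4 untreated
  -> R4 @ bar 2 tick 0 v(0, 1): C3/B3 M7 untreated
  -> R4 @ bar 3 tick 0 v(0, 1): D3/C4 m7 untreated
  -> R4 @ bar 4 tick 0 v(0, 1): B2/F3 TT untreated
  -> R4 @ bar 5 tick 0 v(0, 1): C3/D3 M2 untreated
  -> R2 @ bar 11 tick 0 v(0, 1): D3/B3 M6 -> E3/E4 P8 similar

(1, 0, R4, (0, 1))
(2, 0, R4, (0, 1))
(3, 0, R4, (0, 1))
(4, 0, R4, (0, 1))
(5, 0, R4, (0, 1))
(11, 0, R2, (0, 1))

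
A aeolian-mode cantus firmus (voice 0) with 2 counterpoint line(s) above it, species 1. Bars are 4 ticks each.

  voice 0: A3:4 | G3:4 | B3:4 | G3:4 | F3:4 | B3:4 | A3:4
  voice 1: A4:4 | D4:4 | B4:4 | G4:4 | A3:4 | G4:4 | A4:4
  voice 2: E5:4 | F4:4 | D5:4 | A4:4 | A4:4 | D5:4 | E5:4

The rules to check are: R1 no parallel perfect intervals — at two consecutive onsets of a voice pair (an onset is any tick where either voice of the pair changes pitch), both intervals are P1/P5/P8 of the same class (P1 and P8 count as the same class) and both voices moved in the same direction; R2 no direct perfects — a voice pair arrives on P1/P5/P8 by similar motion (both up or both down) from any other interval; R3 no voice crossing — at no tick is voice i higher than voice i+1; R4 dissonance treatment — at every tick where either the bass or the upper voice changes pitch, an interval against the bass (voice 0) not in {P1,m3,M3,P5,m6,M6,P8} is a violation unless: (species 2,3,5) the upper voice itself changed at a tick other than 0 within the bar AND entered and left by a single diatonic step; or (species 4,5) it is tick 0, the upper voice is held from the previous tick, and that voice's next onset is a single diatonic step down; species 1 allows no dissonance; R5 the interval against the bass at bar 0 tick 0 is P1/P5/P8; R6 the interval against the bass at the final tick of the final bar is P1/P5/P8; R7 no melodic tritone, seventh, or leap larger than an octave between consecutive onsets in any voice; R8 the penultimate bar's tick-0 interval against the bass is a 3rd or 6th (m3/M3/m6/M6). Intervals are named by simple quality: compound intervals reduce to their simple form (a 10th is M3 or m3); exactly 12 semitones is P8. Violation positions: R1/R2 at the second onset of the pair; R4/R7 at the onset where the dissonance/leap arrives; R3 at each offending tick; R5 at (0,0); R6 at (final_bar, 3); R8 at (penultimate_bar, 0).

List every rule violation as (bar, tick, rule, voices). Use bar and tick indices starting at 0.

(1, 0, R2, (0, 1))
(1, 0, R4, (0, 2))
(1, 0, R7, (2,))
(2, 0, R2, (0, 1))
(3, 0, R1, (0, 1))
(3, 0, R4, (0, 2))
(4, 0, R7, (1,))
(5, 0, R2, (1, 2))
(5, 0, R7, (0,))
(5, 0, R7, (1,))
(6, 0, R1, (1, 2))

bar 0: v0=A3 v1=A4 v2=E5 downbeat P5
bar 1: v0=G3 v1=D4 v2=F4 downbeat m7
bar 2: v0=B3 v1=B4 v2=D5 downbeat m3
bar 3: v0=G3 v1=G4 v2=A4 downbeat M2
bar 4: v0=F3 v1=A3 v2=A4 downbeat M3
bar 5: v0=B3 v1=G4 v2=D5 downbeat m3
bar 6: v0=A3 v1=A4 v2=E5 downbeat P5
  -> R2 @ bar 1 tick 0 v(0, 1): A3/A4 P8 -> G3/D4 P5 similar
  -> R4 @ bar 1 tick 0 v(0, 2): G3/F4 m7 untreated
  -> R7 @ bar 1 tick 0 v(2,): E5->F4 leap 11st
  -> R2 @ bar 2 tick 0 v(0, 1): G3/D4 P5 -> B3/B4 P8 similar
  -> R1 @ bar 3 tick 0 v(0, 1): B3/B4 P8 -> G3/G4 P8 similar
  -> R4 @ bar 3 tick 0 v(0, 2): G3/A4 M2 untreated
  -> R7 @ bar 4 tick 0 v(1,): G4->A3 leap 10st
  -> R2 @ bar 5 tick 0 v(1, 2): A3/A4 P8 -> G4/D5 P5 similar
  -> R7 @ bar 5 tick 0 v(0,): F3->B3 leap 6st
  -> R7 @ bar 5 tick 0 v(1,): A3->G4 leap 10st
  -> R1 @ bar 6 tick 0 v(1, 2): G4/D5 P5 -> A4/E5 P5 similar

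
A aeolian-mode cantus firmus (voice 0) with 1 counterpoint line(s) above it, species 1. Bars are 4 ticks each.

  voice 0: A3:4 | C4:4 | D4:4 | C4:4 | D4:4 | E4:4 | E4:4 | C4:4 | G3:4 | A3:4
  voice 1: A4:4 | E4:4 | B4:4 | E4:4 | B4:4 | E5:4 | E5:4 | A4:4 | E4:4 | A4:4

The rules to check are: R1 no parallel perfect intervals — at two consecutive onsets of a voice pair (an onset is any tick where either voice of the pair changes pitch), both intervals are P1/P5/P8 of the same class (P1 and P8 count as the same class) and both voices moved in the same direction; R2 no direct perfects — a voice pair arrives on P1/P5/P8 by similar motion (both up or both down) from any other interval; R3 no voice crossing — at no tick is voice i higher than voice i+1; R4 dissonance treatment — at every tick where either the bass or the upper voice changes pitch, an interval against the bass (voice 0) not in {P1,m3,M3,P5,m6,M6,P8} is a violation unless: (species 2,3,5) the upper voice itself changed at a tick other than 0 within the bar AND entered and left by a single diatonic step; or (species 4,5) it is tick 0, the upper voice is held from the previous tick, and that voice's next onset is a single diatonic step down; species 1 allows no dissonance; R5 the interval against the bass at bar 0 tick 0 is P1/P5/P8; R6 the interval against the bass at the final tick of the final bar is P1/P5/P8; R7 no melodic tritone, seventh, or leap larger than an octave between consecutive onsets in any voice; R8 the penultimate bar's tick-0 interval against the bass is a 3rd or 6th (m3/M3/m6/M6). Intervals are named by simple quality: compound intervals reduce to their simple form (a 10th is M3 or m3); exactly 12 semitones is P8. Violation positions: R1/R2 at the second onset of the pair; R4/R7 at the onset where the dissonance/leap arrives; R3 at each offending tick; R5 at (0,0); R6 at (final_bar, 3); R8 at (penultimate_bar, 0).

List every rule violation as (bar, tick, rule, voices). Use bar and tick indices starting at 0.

(5, 0, R2, (0, 1))
(9, 0, R2, (0, 1))

bar 0: v0=A3 v1=A4 downbeat P8
bar 1: v0=C4 v1=E4 downbeat M3
bar 2: v0=D4 v1=B4 downbeat M6
bar 3: v0=C4 v1=E4 downbeat M3
bar 4: v0=D4 v1=B4 downbeat M6
bar 5: v0=E4 v1=E5 downbeat P8
bar 6: v0=E4 v1=E5 downbeat P8
bar 7: v0=C4 v1=A4 downbeat M6
bar 8: v0=G3 v1=E4 downbeat M6
bar 9: v0=A3 v1=A4 downbeat P8
  -> R2 @ bar 5 tick 0 v(0, 1): D4/B4 M6 -> E4/E5 P8 similar
  -> R2 @ bar 9 tick 0 v(0, 1): G3/E4 M6 -> A3/A4 P8 similar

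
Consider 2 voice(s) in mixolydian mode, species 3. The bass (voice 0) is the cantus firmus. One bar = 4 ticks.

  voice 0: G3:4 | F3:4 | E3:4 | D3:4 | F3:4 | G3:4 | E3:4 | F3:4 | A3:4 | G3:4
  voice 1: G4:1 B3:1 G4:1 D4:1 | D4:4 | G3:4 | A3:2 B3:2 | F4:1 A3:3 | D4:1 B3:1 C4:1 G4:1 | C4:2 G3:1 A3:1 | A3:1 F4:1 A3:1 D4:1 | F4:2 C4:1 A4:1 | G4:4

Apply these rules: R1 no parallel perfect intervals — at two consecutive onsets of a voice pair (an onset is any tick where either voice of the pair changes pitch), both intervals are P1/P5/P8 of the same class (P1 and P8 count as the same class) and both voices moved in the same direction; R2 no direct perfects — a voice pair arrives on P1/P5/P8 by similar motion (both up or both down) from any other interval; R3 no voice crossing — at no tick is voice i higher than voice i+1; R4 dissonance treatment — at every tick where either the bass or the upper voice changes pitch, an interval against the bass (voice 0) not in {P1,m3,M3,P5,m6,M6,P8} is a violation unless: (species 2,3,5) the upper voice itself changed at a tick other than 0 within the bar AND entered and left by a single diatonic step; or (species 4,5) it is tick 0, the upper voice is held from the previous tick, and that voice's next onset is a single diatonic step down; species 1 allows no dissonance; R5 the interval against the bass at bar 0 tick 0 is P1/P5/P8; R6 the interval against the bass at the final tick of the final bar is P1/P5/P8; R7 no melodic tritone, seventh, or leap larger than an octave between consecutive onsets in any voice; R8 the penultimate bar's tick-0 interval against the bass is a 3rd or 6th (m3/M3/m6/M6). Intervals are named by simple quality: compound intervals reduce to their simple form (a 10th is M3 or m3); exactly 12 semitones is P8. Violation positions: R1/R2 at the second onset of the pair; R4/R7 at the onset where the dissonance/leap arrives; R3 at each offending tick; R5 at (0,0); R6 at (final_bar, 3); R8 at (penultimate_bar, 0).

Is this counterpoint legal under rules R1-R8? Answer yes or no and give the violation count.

bar 0: v0=G3 v1=G4 (P8)
bar 1: v0=F3 v1=D4 (M6)
bar 2: v0=E3 v1=G3 (m3)
bar 3: v0=D3 v1=A3 (P5)
bar 4: v0=F3 v1=F4 (P8)
bar 5: v0=G3 v1=D4 (P5)
bar 6: v0=E3 v1=C4 (m6)
bar 7: v0=F3 v1=A3 (M3)
bar 8: v0=A3 v1=F4 (m6)
bar 9: v0=G3 v1=G4 (P8)
  R2 @ bar4.0: D3/B3 M6 -> F3/F4 P8 similar
  R7 @ bar4.0: B3->F4 leap 6st
  R2 @ bar5.0: F3/A3 M3 -> G3/D4 P5 similar
  R4 @ bar5.2: G3/C4 P4 untreated
  R4 @ bar6.3: E3/A3 P4 untreated
  R1 @ bar9.0: A3/A4 P8 -> G3/G4 P8 similar

No (6 violations)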